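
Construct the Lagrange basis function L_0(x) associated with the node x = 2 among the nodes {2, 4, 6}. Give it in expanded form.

L_0(x) = (1/8)x^2 - (5/4)x + 3

L_0(x) = (x - 4)(x - 6) / [(-2)·(-4)]
       = (x^2 - 10x + 24) / (8)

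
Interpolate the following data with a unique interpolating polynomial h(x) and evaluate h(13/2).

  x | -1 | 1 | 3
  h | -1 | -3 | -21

-91

Using Newton's divided-difference form:
h[-1,1] = (-3 - (-1)) / (1 - (-1)) = -1
h[1,3] = (-21 - (-3)) / (3 - 1) = -9
h[-1,1,3] = (-9 - (-1)) / (3 - (-1)) = -2
h(13/2) = -1 + (-1)·(15/2) + (-2)·(15/2)·(11/2) = -91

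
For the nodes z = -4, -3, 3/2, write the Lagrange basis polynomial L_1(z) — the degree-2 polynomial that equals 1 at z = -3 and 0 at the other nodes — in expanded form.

L_1(z) = -(2/9)z^2 - (5/9)z + 4/3

L_1(z) = (z + 4)(z - 3/2) / [(1)·(-9/2)]
       = (z^2 + (5/2)z - 6) / (-9/2)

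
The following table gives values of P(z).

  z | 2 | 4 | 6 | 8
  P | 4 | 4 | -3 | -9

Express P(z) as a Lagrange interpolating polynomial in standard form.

P(z) = (1/6)z^3 - (23/8)z^2 + (151/12)z - 11

L_0(z) = (z - 4)(z - 6)(z - 8) / [-48] = -(1/48)z^3 + (3/8)z^2 - (13/6)z + 4
L_1(z) = (z - 2)(z - 6)(z - 8) / [16] = (1/16)z^3 - z^2 + (19/4)z - 6
L_2(z) = (z - 2)(z - 4)(z - 8) / [-16] = -(1/16)z^3 + (7/8)z^2 - (7/2)z + 4
L_3(z) = (z - 2)(z - 4)(z - 6) / [48] = (1/48)z^3 - (1/4)z^2 + (11/12)z - 1
P(z) = 4·L_0 + 4·L_1 + (-3)·L_2 + (-9)·L_3
  4·L_0(z) = -(1/12)z^3 + (3/2)z^2 - (26/3)z + 16
  4·L_1(z) = (1/4)z^3 - 4z^2 + 19z - 24
  (-3)·L_2(z) = (3/16)z^3 - (21/8)z^2 + (21/2)z - 12
  (-9)·L_3(z) = -(3/16)z^3 + (9/4)z^2 - (33/4)z + 9
Adding term by term: (1/6)z^3 - (23/8)z^2 + (151/12)z - 11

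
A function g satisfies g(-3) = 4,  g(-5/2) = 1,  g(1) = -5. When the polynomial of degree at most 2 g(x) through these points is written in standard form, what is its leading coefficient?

15/14

L_0(x) = (x + 5/2)(x - 1) / [2] = (1/2)x^2 + (3/4)x - 5/4
L_1(x) = (x + 3)(x - 1) / [-7/4] = -(4/7)x^2 - (8/7)x + 12/7
L_2(x) = (x + 3)(x + 5/2) / [14] = (1/14)x^2 + (11/28)x + 15/28
g(x) = 4·L_0 + 1·L_1 + (-5)·L_2
Only the coefficient of x^2 is needed; take it from each L_i and combine:
4·(1/2) + 1·(-4/7) + (-5)·(1/14) = 15/14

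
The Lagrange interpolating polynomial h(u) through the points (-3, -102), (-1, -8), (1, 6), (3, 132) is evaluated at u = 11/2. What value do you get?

1479/2

Evaluate each Lagrange basis at u = 11/2:
L_0(11/2) = (13/2)·(9/2)·(5/2)/[(-2)·(-4)·(-6)] = -195/128
L_1(11/2) = (17/2)·(9/2)·(5/2)/[(2)·(-2)·(-4)] = 765/128
L_2(11/2) = (17/2)·(13/2)·(5/2)/[(4)·(2)·(-2)] = -1105/128
L_3(11/2) = (17/2)·(13/2)·(9/2)/[(6)·(4)·(2)] = 663/128
Sum: (-102)·(-195/128) + (-8)·(765/128) + 6·(-1105/128) + 132·(663/128) = 1479/2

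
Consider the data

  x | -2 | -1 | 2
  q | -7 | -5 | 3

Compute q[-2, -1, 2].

q[-2,-1] = (-5 - (-7)) / (-1 - (-2)) = 2
q[-1,2] = (3 - (-5)) / (2 - (-1)) = 8/3
q[-2,-1,2] = (8/3 - 2) / (2 - (-2)) = 1/6

1/6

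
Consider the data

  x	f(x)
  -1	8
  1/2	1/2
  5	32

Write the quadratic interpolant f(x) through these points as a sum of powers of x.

Build the Lagrange basis polynomials:
L_0(x) = (x - 1/2)(x - 5) / [9] = (1/9)x^2 - (11/18)x + 5/18
L_1(x) = (x + 1)(x - 5) / [-27/4] = -(4/27)x^2 + (16/27)x + 20/27
L_2(x) = (x + 1)(x - 1/2) / [27] = (1/27)x^2 + (1/54)x - 1/54
f(x) = 8·L_0 + (1/2)·L_1 + 32·L_2
  8·L_0(x) = (8/9)x^2 - (44/9)x + 20/9
  (1/2)·L_1(x) = -(2/27)x^2 + (8/27)x + 10/27
  32·L_2(x) = (32/27)x^2 + (16/27)x - 16/27
Adding term by term: 2x^2 - 4x + 2

f(x) = 2x^2 - 4x + 2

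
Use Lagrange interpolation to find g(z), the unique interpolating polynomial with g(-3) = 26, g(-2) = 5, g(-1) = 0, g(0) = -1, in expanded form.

g(z) = -2z^3 - 4z^2 - 3z - 1

Build the Lagrange basis polynomials:
L_0(z) = (z + 2)(z + 1)z / [-6] = -(1/6)z^3 - (1/2)z^2 - (1/3)z
L_1(z) = (z + 3)(z + 1)z / [2] = (1/2)z^3 + 2z^2 + (3/2)z
L_2(z) = (z + 3)(z + 2)z / [-2] = -(1/2)z^3 - (5/2)z^2 - 3z
L_3(z) = (z + 3)(z + 2)(z + 1) / [6] = (1/6)z^3 + z^2 + (11/6)z + 1
g(z) = 26·L_0 + 5·L_1 + 0·L_2 + (-1)·L_3
  26·L_0(z) = -(13/3)z^3 - 13z^2 - (26/3)z
  5·L_1(z) = (5/2)z^3 + 10z^2 + (15/2)z
  0·L_2(z) = 0
  (-1)·L_3(z) = -(1/6)z^3 - z^2 - (11/6)z - 1
Adding term by term: -2z^3 - 4z^2 - 3z - 1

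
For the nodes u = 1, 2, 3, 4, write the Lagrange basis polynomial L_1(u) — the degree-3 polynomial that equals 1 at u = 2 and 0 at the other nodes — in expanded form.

L_1(u) = (u - 1)(u - 3)(u - 4) / [(1)·(-1)·(-2)]
       = (u^3 - 8u^2 + 19u - 12) / (2)

L_1(u) = (1/2)u^3 - 4u^2 + (19/2)u - 6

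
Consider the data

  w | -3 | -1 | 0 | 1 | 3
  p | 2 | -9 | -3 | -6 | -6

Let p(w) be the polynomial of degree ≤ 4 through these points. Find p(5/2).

-10069/768

L_0(5/2) = (7/2)·(5/2)·(3/2)·(-1/2)/[(-2)·(-3)·(-4)·(-6)] = -35/768
L_1(5/2) = (11/2)·(5/2)·(3/2)·(-1/2)/[(2)·(-1)·(-2)·(-4)] = 165/256
L_2(5/2) = (11/2)·(7/2)·(3/2)·(-1/2)/[(3)·(1)·(-1)·(-3)] = -77/48
L_3(5/2) = (11/2)·(7/2)·(5/2)·(-1/2)/[(4)·(2)·(1)·(-2)] = 385/256
L_4(5/2) = (11/2)·(7/2)·(5/2)·(3/2)/[(6)·(4)·(3)·(2)] = 385/768
Sum: 2·(-35/768) + (-9)·(165/256) + (-3)·(-77/48) + (-6)·(385/256) + (-6)·(385/768) = -10069/768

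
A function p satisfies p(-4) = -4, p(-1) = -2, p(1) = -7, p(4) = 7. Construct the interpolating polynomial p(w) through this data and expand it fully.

p(w) = (31/120)w^3 + (2/5)w^2 - (331/120)w - 49/10

L_0(w) = (w + 1)(w - 1)(w - 4) / [-120] = -(1/120)w^3 + (1/30)w^2 + (1/120)w - 1/30
L_1(w) = (w + 4)(w - 1)(w - 4) / [30] = (1/30)w^3 - (1/30)w^2 - (8/15)w + 8/15
L_2(w) = (w + 4)(w + 1)(w - 4) / [-30] = -(1/30)w^3 - (1/30)w^2 + (8/15)w + 8/15
L_3(w) = (w + 4)(w + 1)(w - 1) / [120] = (1/120)w^3 + (1/30)w^2 - (1/120)w - 1/30
p(w) = (-4)·L_0 + (-2)·L_1 + (-7)·L_2 + 7·L_3
  (-4)·L_0(w) = (1/30)w^3 - (2/15)w^2 - (1/30)w + 2/15
  (-2)·L_1(w) = -(1/15)w^3 + (1/15)w^2 + (16/15)w - 16/15
  (-7)·L_2(w) = (7/30)w^3 + (7/30)w^2 - (56/15)w - 56/15
  7·L_3(w) = (7/120)w^3 + (7/30)w^2 - (7/120)w - 7/30
Adding term by term: (31/120)w^3 + (2/5)w^2 - (331/120)w - 49/10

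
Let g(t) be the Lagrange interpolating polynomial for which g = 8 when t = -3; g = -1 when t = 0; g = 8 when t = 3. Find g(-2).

Evaluate each Lagrange basis at t = -2:
L_0(-2) = (-2)·(-5)/[(-3)·(-6)] = 5/9
L_1(-2) = (1)·(-5)/[(3)·(-3)] = 5/9
L_2(-2) = (1)·(-2)/[(6)·(3)] = -1/9
Sum: 8·(5/9) + (-1)·(5/9) + 8·(-1/9) = 3

3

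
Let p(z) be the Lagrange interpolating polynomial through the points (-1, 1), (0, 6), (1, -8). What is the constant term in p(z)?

L_0(z) = z(z - 1) / [2] = (1/2)z^2 - (1/2)z
L_1(z) = (z + 1)(z - 1) / [-1] = -z^2 + 1
L_2(z) = (z + 1)z / [2] = (1/2)z^2 + (1/2)z
p(z) = 1·L_0 + 6·L_1 + (-8)·L_2
Only the constant term is needed; take it from each L_i and combine:
1·(0) + 6·(1) + (-8)·(0) = 6

6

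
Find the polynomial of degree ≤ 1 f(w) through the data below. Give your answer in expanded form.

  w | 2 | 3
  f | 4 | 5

L_0(w) = (w - 3) / [-1] = -w + 3
L_1(w) = (w - 2) / [1] = w - 2
f(w) = 4·L_0 + 5·L_1
  4·L_0(w) = -4w + 12
  5·L_1(w) = 5w - 10
Adding term by term: w + 2

f(w) = w + 2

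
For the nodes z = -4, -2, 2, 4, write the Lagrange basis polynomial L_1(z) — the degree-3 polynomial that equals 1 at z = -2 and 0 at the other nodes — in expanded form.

L_1(z) = (1/48)z^3 - (1/24)z^2 - (1/3)z + 2/3

L_1(z) = (z + 4)(z - 2)(z - 4) / [(2)·(-4)·(-6)]
       = (z^3 - 2z^2 - 16z + 32) / (48)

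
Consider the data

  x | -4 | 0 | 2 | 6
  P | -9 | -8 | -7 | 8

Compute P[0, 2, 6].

P[0,2] = (-7 - (-8)) / (2 - 0) = 1/2
P[2,6] = (8 - (-7)) / (6 - 2) = 15/4
P[0,2,6] = (15/4 - 1/2) / (6 - 0) = 13/24

13/24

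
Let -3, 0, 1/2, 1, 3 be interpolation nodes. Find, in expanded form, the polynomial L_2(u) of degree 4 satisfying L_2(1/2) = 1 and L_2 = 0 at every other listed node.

L_2(u) = (u + 3)u(u - 1)(u - 3) / [(7/2)·(1/2)·(-1/2)·(-5/2)]
       = (u^4 - u^3 - 9u^2 + 9u) / (35/16)

L_2(u) = (16/35)u^4 - (16/35)u^3 - (144/35)u^2 + (144/35)u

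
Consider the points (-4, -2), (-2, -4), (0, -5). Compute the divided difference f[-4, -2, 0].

1/8

f[-4,-2] = (-4 - (-2)) / (-2 - (-4)) = -1
f[-2,0] = (-5 - (-4)) / (0 - (-2)) = -1/2
f[-4,-2,0] = (-1/2 - (-1)) / (0 - (-4)) = 1/8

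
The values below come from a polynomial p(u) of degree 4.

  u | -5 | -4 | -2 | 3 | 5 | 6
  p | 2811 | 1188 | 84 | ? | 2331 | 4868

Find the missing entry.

299

The 5 known values determine p uniquely (degree ≤ 4).
Evaluate each Lagrange basis at u = 3:
L_0(3) = (7)·(5)·(-2)·(-3)/[(-1)·(-3)·(-10)·(-11)] = 7/11
L_1(3) = (8)·(5)·(-2)·(-3)/[(1)·(-2)·(-9)·(-10)] = -4/3
L_2(3) = (8)·(7)·(-2)·(-3)/[(3)·(2)·(-7)·(-8)] = 1
L_3(3) = (8)·(7)·(5)·(-3)/[(10)·(9)·(7)·(-1)] = 4/3
L_4(3) = (8)·(7)·(5)·(-2)/[(11)·(10)·(8)·(1)] = -7/11
Sum: 2811·(7/11) + 1188·(-4/3) + 84·(1) + 2331·(4/3) + 4868·(-7/11) = 299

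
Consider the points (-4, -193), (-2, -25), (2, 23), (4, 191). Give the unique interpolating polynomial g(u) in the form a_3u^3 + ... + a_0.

g(u) = 3u^3 - 1

Build the Lagrange basis polynomials:
L_0(u) = (u + 2)(u - 2)(u - 4) / [-96] = -(1/96)u^3 + (1/24)u^2 + (1/24)u - 1/6
L_1(u) = (u + 4)(u - 2)(u - 4) / [48] = (1/48)u^3 - (1/24)u^2 - (1/3)u + 2/3
L_2(u) = (u + 4)(u + 2)(u - 4) / [-48] = -(1/48)u^3 - (1/24)u^2 + (1/3)u + 2/3
L_3(u) = (u + 4)(u + 2)(u - 2) / [96] = (1/96)u^3 + (1/24)u^2 - (1/24)u - 1/6
g(u) = (-193)·L_0 + (-25)·L_1 + 23·L_2 + 191·L_3
  (-193)·L_0(u) = (193/96)u^3 - (193/24)u^2 - (193/24)u + 193/6
  (-25)·L_1(u) = -(25/48)u^3 + (25/24)u^2 + (25/3)u - 50/3
  23·L_2(u) = -(23/48)u^3 - (23/24)u^2 + (23/3)u + 46/3
  191·L_3(u) = (191/96)u^3 + (191/24)u^2 - (191/24)u - 191/6
Adding term by term: 3u^3 - 1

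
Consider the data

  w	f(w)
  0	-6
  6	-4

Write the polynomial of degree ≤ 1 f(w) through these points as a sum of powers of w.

f(w) = (1/3)w - 6

L_0(w) = (w - 6) / [-6] = -(1/6)w + 1
L_1(w) = w / [6] = (1/6)w
f(w) = (-6)·L_0 + (-4)·L_1
  (-6)·L_0(w) = w - 6
  (-4)·L_1(w) = -(2/3)w
Adding term by term: (1/3)w - 6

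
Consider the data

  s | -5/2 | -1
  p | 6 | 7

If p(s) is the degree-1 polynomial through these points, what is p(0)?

23/3

L_0(0) = (1)/[(-3/2)] = -2/3
L_1(0) = (5/2)/[(3/2)] = 5/3
Sum: 6·(-2/3) + 7·(5/3) = 23/3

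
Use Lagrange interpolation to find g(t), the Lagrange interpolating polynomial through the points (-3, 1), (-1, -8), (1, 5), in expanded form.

Build the Lagrange basis polynomials:
L_0(t) = (t + 1)(t - 1) / [8] = (1/8)t^2 - 1/8
L_1(t) = (t + 3)(t - 1) / [-4] = -(1/4)t^2 - (1/2)t + 3/4
L_2(t) = (t + 3)(t + 1) / [8] = (1/8)t^2 + (1/2)t + 3/8
g(t) = 1·L_0 + (-8)·L_1 + 5·L_2
  1·L_0(t) = (1/8)t^2 - 1/8
  (-8)·L_1(t) = 2t^2 + 4t - 6
  5·L_2(t) = (5/8)t^2 + (5/2)t + 15/8
Adding term by term: (11/4)t^2 + (13/2)t - 17/4

g(t) = (11/4)t^2 + (13/2)t - 17/4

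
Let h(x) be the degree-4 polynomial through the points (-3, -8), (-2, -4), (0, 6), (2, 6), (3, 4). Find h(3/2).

Evaluate each Lagrange basis at x = 3/2:
L_0(3/2) = (7/2)·(3/2)·(-1/2)·(-3/2)/[(-1)·(-3)·(-5)·(-6)] = 7/160
L_1(3/2) = (9/2)·(3/2)·(-1/2)·(-3/2)/[(1)·(-2)·(-4)·(-5)] = -81/640
L_2(3/2) = (9/2)·(7/2)·(-1/2)·(-3/2)/[(3)·(2)·(-2)·(-3)] = 21/64
L_3(3/2) = (9/2)·(7/2)·(3/2)·(-3/2)/[(5)·(4)·(2)·(-1)] = 567/640
L_4(3/2) = (9/2)·(7/2)·(3/2)·(-1/2)/[(6)·(5)·(3)·(1)] = -21/160
Sum: (-8)·(7/160) + (-4)·(-81/640) + 6·(21/64) + 6·(567/640) + 4·(-21/160) = 2213/320

2213/320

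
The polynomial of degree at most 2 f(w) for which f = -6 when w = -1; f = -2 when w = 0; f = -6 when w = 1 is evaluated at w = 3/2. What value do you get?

Evaluate each Lagrange basis at w = 3/2:
L_0(3/2) = (3/2)·(1/2)/[(-1)·(-2)] = 3/8
L_1(3/2) = (5/2)·(1/2)/[(1)·(-1)] = -5/4
L_2(3/2) = (5/2)·(3/2)/[(2)·(1)] = 15/8
Sum: (-6)·(3/8) + (-2)·(-5/4) + (-6)·(15/8) = -11

-11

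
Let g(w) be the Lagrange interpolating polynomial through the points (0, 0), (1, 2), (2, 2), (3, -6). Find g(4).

L_0(4) = (3)·(2)·(1)/[(-1)·(-2)·(-3)] = -1
L_1(4) = (4)·(2)·(1)/[(1)·(-1)·(-2)] = 4
L_2(4) = (4)·(3)·(1)/[(2)·(1)·(-1)] = -6
L_3(4) = (4)·(3)·(2)/[(3)·(2)·(1)] = 4
Sum: 0 + 2·(4) + 2·(-6) + (-6)·(4) = -28

-28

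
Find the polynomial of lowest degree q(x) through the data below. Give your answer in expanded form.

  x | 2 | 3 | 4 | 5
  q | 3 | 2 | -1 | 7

Newton's divided differences:
q[2,3] = (2 - 3) / (3 - 2) = -1
q[3,4] = (-1 - 2) / (4 - 3) = -3
q[4,5] = (7 - (-1)) / (5 - 4) = 8
q[2,3,4] = (-3 - (-1)) / (4 - 2) = -1
q[3,4,5] = (8 - (-3)) / (5 - 3) = 11/2
q[2,3,4,5] = (11/2 - (-1)) / (5 - 2) = 13/6
q(x) = 3 + (-1)·(x - 2) + (-1)·(x - 2)(x - 3) + (13/6)·(x - 2)(x - 3)(x - 4)
Expanding: q(x) = (13/6)x^3 - (41/2)x^2 + (181/3)x - 53

q(x) = (13/6)x^3 - (41/2)x^2 + (181/3)x - 53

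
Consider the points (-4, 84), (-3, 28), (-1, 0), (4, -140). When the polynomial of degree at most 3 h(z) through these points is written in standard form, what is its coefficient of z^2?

-2

L_0(z) = (z + 3)(z + 1)(z - 4) / [-24] = -(1/24)z^3 + (13/24)z + 1/2
L_1(z) = (z + 4)(z + 1)(z - 4) / [14] = (1/14)z^3 + (1/14)z^2 - (8/7)z - 8/7
L_2(z) = (z + 4)(z + 3)(z - 4) / [-30] = -(1/30)z^3 - (1/10)z^2 + (8/15)z + 8/5
L_3(z) = (z + 4)(z + 3)(z + 1) / [280] = (1/280)z^3 + (1/35)z^2 + (19/280)z + 3/70
h(z) = 84·L_0 + 28·L_1 + 0·L_2 + (-140)·L_3
Only the coefficient of z^2 is needed; take it from each L_i and combine:
84·(0) + 28·(1/14) + 0·(-1/10) + (-140)·(1/35) = -2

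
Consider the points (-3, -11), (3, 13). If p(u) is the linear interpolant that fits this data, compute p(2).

9

L_0(2) = (-1)/[(-6)] = 1/6
L_1(2) = (5)/[(6)] = 5/6
Sum: (-11)·(1/6) + 13·(5/6) = 9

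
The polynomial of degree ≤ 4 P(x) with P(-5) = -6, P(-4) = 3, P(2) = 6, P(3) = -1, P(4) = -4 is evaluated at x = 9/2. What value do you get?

-14149/5376

Evaluate each Lagrange basis at x = 9/2:
L_0(9/2) = (17/2)·(5/2)·(3/2)·(1/2)/[(-1)·(-7)·(-8)·(-9)] = 85/2688
L_1(9/2) = (19/2)·(5/2)·(3/2)·(1/2)/[(1)·(-6)·(-7)·(-8)] = -95/1792
L_2(9/2) = (19/2)·(17/2)·(3/2)·(1/2)/[(7)·(6)·(-1)·(-2)] = 323/448
L_3(9/2) = (19/2)·(17/2)·(5/2)·(1/2)/[(8)·(7)·(1)·(-1)] = -1615/896
L_4(9/2) = (19/2)·(17/2)·(5/2)·(3/2)/[(9)·(8)·(2)·(1)] = 1615/768
Sum: (-6)·(85/2688) + 3·(-95/1792) + 6·(323/448) + (-1)·(-1615/896) + (-4)·(1615/768) = -14149/5376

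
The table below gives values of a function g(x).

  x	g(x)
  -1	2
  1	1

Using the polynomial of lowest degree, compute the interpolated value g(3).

Evaluate each Lagrange basis at x = 3:
L_0(3) = (2)/[(-2)] = -1
L_1(3) = (4)/[(2)] = 2
Sum: 2·(-1) + 1·(2) = 0

0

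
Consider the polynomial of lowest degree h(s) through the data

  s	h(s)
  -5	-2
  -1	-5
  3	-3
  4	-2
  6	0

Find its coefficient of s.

1489/6160

Build the Lagrange basis polynomials:
L_0(s) = (s + 1)(s - 3)(s - 4)(s - 6) / [3168] = (1/3168)s^4 - (1/264)s^3 + (41/3168)s^2 - (1/176)s - 1/44
L_1(s) = (s + 5)(s - 3)(s - 4)(s - 6) / [-560] = -(1/560)s^4 + (1/70)s^3 + (11/560)s^2 - (99/280)s + 9/14
L_2(s) = (s + 5)(s + 1)(s - 4)(s - 6) / [96] = (1/96)s^4 - (1/24)s^3 - (31/96)s^2 + (47/48)s + 5/4
L_3(s) = (s + 5)(s + 1)(s - 3)(s - 6) / [-90] = -(1/90)s^4 + (1/30)s^3 + (31/90)s^2 - (7/10)s - 1
L_4(s) = (s + 5)(s + 1)(s - 3)(s - 4) / [462] = (1/462)s^4 - (1/462)s^3 - (25/462)s^2 + (37/462)s + 10/77
h(s) = (-2)·L_0 + (-5)·L_1 + (-3)·L_2 + (-2)·L_3 + 0·L_4
Only the coefficient of s is needed; take it from each L_i and combine:
(-2)·(-1/176) + (-5)·(-99/280) + (-3)·(47/48) + (-2)·(-7/10) + 0·(37/462) = 1489/6160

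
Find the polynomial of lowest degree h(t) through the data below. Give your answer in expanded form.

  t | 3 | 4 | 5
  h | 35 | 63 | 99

h(t) = 4t^2 - 1

Build the Lagrange basis polynomials:
L_0(t) = (t - 4)(t - 5) / [2] = (1/2)t^2 - (9/2)t + 10
L_1(t) = (t - 3)(t - 5) / [-1] = -t^2 + 8t - 15
L_2(t) = (t - 3)(t - 4) / [2] = (1/2)t^2 - (7/2)t + 6
h(t) = 35·L_0 + 63·L_1 + 99·L_2
  35·L_0(t) = (35/2)t^2 - (315/2)t + 350
  63·L_1(t) = -63t^2 + 504t - 945
  99·L_2(t) = (99/2)t^2 - (693/2)t + 594
Adding term by term: 4t^2 - 1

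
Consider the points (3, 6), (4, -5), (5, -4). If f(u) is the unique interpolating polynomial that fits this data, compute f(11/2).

Evaluate each Lagrange basis at u = 11/2:
L_0(11/2) = (3/2)·(1/2)/[(-1)·(-2)] = 3/8
L_1(11/2) = (5/2)·(1/2)/[(1)·(-1)] = -5/4
L_2(11/2) = (5/2)·(3/2)/[(2)·(1)] = 15/8
Sum: 6·(3/8) + (-5)·(-5/4) + (-4)·(15/8) = 1

1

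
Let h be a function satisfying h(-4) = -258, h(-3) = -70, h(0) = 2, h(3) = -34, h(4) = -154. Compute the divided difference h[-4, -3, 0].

h[-4,-3] = (-70 - (-258)) / (-3 - (-4)) = 188
h[-3,0] = (2 - (-70)) / (0 - (-3)) = 24
h[-4,-3,0] = (24 - 188) / (0 - (-4)) = -41

-41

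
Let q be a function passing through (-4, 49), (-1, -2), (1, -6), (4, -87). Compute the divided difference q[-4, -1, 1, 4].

-1

q[-4,-1] = (-2 - 49) / (-1 - (-4)) = -17
q[-1,1] = (-6 - (-2)) / (1 - (-1)) = -2
q[1,4] = (-87 - (-6)) / (4 - 1) = -27
q[-4,-1,1] = (-2 - (-17)) / (1 - (-4)) = 3
q[-1,1,4] = (-27 - (-2)) / (4 - (-1)) = -5
q[-4,-1,1,4] = (-5 - 3) / (4 - (-4)) = -1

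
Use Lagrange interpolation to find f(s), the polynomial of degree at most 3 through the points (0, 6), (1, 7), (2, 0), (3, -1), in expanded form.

f(s) = (7/3)s^3 - 11s^2 + (29/3)s + 6

Build the Lagrange basis polynomials:
L_0(s) = (s - 1)(s - 2)(s - 3) / [-6] = -(1/6)s^3 + s^2 - (11/6)s + 1
L_1(s) = s(s - 2)(s - 3) / [2] = (1/2)s^3 - (5/2)s^2 + 3s
L_2(s) = s(s - 1)(s - 3) / [-2] = -(1/2)s^3 + 2s^2 - (3/2)s
L_3(s) = s(s - 1)(s - 2) / [6] = (1/6)s^3 - (1/2)s^2 + (1/3)s
f(s) = 6·L_0 + 7·L_1 + 0·L_2 + (-1)·L_3
  6·L_0(s) = -s^3 + 6s^2 - 11s + 6
  7·L_1(s) = (7/2)s^3 - (35/2)s^2 + 21s
  0·L_2(s) = 0
  (-1)·L_3(s) = -(1/6)s^3 + (1/2)s^2 - (1/3)s
Adding term by term: (7/3)s^3 - 11s^2 + (29/3)s + 6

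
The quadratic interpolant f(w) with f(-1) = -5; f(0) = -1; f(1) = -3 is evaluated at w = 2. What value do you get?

Using Newton's divided-difference form:
f[-1,0] = (-1 - (-5)) / (0 - (-1)) = 4
f[0,1] = (-3 - (-1)) / (1 - 0) = -2
f[-1,0,1] = (-2 - 4) / (1 - (-1)) = -3
f(2) = -5 + 4·(3) + (-3)·(3)·(2) = -11

-11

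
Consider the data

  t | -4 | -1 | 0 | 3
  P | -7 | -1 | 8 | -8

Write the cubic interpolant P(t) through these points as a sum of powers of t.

P(t) = -(16/21)t^3 - (173/84)t^2 + (647/84)t + 8

Newton's divided differences:
P[-4,-1] = (-1 - (-7)) / (-1 - (-4)) = 2
P[-1,0] = (8 - (-1)) / (0 - (-1)) = 9
P[0,3] = (-8 - 8) / (3 - 0) = -16/3
P[-4,-1,0] = (9 - 2) / (0 - (-4)) = 7/4
P[-1,0,3] = (-16/3 - 9) / (3 - (-1)) = -43/12
P[-4,-1,0,3] = (-43/12 - 7/4) / (3 - (-4)) = -16/21
P(t) = -7 + 2·(t + 4) + (7/4)·(t + 4)(t + 1) + (-16/21)·(t + 4)(t + 1)t
Expanding: P(t) = -(16/21)t^3 - (173/84)t^2 + (647/84)t + 8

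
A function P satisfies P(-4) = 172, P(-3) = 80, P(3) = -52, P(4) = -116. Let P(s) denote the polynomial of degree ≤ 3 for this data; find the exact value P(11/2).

Evaluate each Lagrange basis at s = 11/2:
L_0(11/2) = (17/2)·(5/2)·(3/2)/[(-1)·(-7)·(-8)] = -255/448
L_1(11/2) = (19/2)·(5/2)·(3/2)/[(1)·(-6)·(-7)] = 95/112
L_2(11/2) = (19/2)·(17/2)·(3/2)/[(7)·(6)·(-1)] = -323/112
L_3(11/2) = (19/2)·(17/2)·(5/2)/[(8)·(7)·(1)] = 1615/448
Sum: 172·(-255/448) + 80·(95/112) + (-52)·(-323/112) + (-116)·(1615/448) = -1193/4

-1193/4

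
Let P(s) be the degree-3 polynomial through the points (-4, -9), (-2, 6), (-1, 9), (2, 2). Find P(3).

-46/9

Evaluate each Lagrange basis at s = 3:
L_0(3) = (5)·(4)·(1)/[(-2)·(-3)·(-6)] = -5/9
L_1(3) = (7)·(4)·(1)/[(2)·(-1)·(-4)] = 7/2
L_2(3) = (7)·(5)·(1)/[(3)·(1)·(-3)] = -35/9
L_3(3) = (7)·(5)·(4)/[(6)·(4)·(3)] = 35/18
Sum: (-9)·(-5/9) + 6·(7/2) + 9·(-35/9) + 2·(35/18) = -46/9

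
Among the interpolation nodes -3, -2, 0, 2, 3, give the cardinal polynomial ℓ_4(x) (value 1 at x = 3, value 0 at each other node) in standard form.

ℓ_4(x) = (1/90)x^4 + (1/30)x^3 - (2/45)x^2 - (2/15)x

ℓ_4(x) = (x + 3)(x + 2)x(x - 2) / [(6)·(5)·(3)·(1)]
       = (x^4 + 3x^3 - 4x^2 - 12x) / (90)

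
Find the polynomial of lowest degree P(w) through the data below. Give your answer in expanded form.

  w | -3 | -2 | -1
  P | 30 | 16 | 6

P(w) = 2w^2 - 4w

Build the Lagrange basis polynomials:
L_0(w) = (w + 2)(w + 1) / [2] = (1/2)w^2 + (3/2)w + 1
L_1(w) = (w + 3)(w + 1) / [-1] = -w^2 - 4w - 3
L_2(w) = (w + 3)(w + 2) / [2] = (1/2)w^2 + (5/2)w + 3
P(w) = 30·L_0 + 16·L_1 + 6·L_2
  30·L_0(w) = 15w^2 + 45w + 30
  16·L_1(w) = -16w^2 - 64w - 48
  6·L_2(w) = 3w^2 + 15w + 18
Adding term by term: 2w^2 - 4w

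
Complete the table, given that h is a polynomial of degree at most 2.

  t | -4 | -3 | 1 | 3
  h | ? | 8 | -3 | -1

The 3 known values determine h uniquely (degree ≤ 2).
Evaluate each Lagrange basis at t = -4:
L_0(-4) = (-5)·(-7)/[(-4)·(-6)] = 35/24
L_1(-4) = (-1)·(-7)/[(4)·(-2)] = -7/8
L_2(-4) = (-1)·(-5)/[(6)·(2)] = 5/12
Sum: 8·(35/24) + (-3)·(-7/8) + (-1)·(5/12) = 111/8

111/8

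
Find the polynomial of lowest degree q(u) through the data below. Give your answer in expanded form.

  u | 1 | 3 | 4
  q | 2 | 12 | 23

q(u) = 2u^2 - 3u + 3

Build the Lagrange basis polynomials:
L_0(u) = (u - 3)(u - 4) / [6] = (1/6)u^2 - (7/6)u + 2
L_1(u) = (u - 1)(u - 4) / [-2] = -(1/2)u^2 + (5/2)u - 2
L_2(u) = (u - 1)(u - 3) / [3] = (1/3)u^2 - (4/3)u + 1
q(u) = 2·L_0 + 12·L_1 + 23·L_2
  2·L_0(u) = (1/3)u^2 - (7/3)u + 4
  12·L_1(u) = -6u^2 + 30u - 24
  23·L_2(u) = (23/3)u^2 - (92/3)u + 23
Adding term by term: 2u^2 - 3u + 3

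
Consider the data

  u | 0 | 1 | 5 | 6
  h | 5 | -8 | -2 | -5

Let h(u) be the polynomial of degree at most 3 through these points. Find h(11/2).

L_0(11/2) = (9/2)·(1/2)·(-1/2)/[(-1)·(-5)·(-6)] = 3/80
L_1(11/2) = (11/2)·(1/2)·(-1/2)/[(1)·(-4)·(-5)] = -11/160
L_2(11/2) = (11/2)·(9/2)·(-1/2)/[(5)·(4)·(-1)] = 99/160
L_3(11/2) = (11/2)·(9/2)·(1/2)/[(6)·(5)·(1)] = 33/80
Sum: 5·(3/80) + (-8)·(-11/160) + (-2)·(99/160) + (-5)·(33/80) = -41/16

-41/16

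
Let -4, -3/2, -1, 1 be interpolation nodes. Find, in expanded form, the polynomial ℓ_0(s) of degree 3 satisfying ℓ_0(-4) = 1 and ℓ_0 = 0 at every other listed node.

ℓ_0(s) = (s + 3/2)(s + 1)(s - 1) / [(-5/2)·(-3)·(-5)]
       = (s^3 + (3/2)s^2 - s - 3/2) / (-75/2)

ℓ_0(s) = -(2/75)s^3 - (1/25)s^2 + (2/75)s + 1/25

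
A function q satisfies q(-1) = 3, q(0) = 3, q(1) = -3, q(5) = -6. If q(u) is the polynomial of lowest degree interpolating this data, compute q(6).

75/4

Evaluate each Lagrange basis at u = 6:
L_0(6) = (6)·(5)·(1)/[(-1)·(-2)·(-6)] = -5/2
L_1(6) = (7)·(5)·(1)/[(1)·(-1)·(-5)] = 7
L_2(6) = (7)·(6)·(1)/[(2)·(1)·(-4)] = -21/4
L_3(6) = (7)·(6)·(5)/[(6)·(5)·(4)] = 7/4
Sum: 3·(-5/2) + 3·(7) + (-3)·(-21/4) + (-6)·(7/4) = 75/4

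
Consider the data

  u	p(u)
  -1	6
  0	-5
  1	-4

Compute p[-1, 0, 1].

6

p[-1,0] = (-5 - 6) / (0 - (-1)) = -11
p[0,1] = (-4 - (-5)) / (1 - 0) = 1
p[-1,0,1] = (1 - (-11)) / (1 - (-1)) = 6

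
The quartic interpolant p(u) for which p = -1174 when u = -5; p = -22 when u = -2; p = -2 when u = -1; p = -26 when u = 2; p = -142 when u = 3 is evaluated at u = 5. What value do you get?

Using Newton's divided-difference form:
p[-5,-2] = (-22 - (-1174)) / (-2 - (-5)) = 384
p[-2,-1] = (-2 - (-22)) / (-1 - (-2)) = 20
p[-1,2] = (-26 - (-2)) / (2 - (-1)) = -8
p[2,3] = (-142 - (-26)) / (3 - 2) = -116
p[-5,-2,-1] = (20 - 384) / (-1 - (-5)) = -91
p[-2,-1,2] = (-8 - 20) / (2 - (-2)) = -7
p[-1,2,3] = (-116 - (-8)) / (3 - (-1)) = -27
p[-5,-2,-1,2] = (-7 - (-91)) / (2 - (-5)) = 12
p[-2,-1,2,3] = (-27 - (-7)) / (3 - (-2)) = -4
p[-5,-2,-1,2,3] = (-4 - 12) / (3 - (-5)) = -2
p(5) = -1174 + 384·(10) + (-91)·(10)·(7) + 12·(10)·(7)·(6) + (-2)·(10)·(7)·(6)·(3) = -1184

-1184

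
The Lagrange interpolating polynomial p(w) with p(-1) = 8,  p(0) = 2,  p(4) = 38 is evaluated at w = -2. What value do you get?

20

Evaluate each Lagrange basis at w = -2:
L_0(-2) = (-2)·(-6)/[(-1)·(-5)] = 12/5
L_1(-2) = (-1)·(-6)/[(1)·(-4)] = -3/2
L_2(-2) = (-1)·(-2)/[(5)·(4)] = 1/10
Sum: 8·(12/5) + 2·(-3/2) + 38·(1/10) = 20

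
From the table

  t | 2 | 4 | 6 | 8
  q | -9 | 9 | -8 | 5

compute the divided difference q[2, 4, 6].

q[2,4] = (9 - (-9)) / (4 - 2) = 9
q[4,6] = (-8 - 9) / (6 - 4) = -17/2
q[2,4,6] = (-17/2 - 9) / (6 - 2) = -35/8

-35/8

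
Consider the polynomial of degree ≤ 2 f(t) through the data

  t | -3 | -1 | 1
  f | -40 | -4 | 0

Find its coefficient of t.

Build the Lagrange basis polynomials:
L_0(t) = (t + 1)(t - 1) / [8] = (1/8)t^2 - 1/8
L_1(t) = (t + 3)(t - 1) / [-4] = -(1/4)t^2 - (1/2)t + 3/4
L_2(t) = (t + 3)(t + 1) / [8] = (1/8)t^2 + (1/2)t + 3/8
f(t) = (-40)·L_0 + (-4)·L_1 + 0·L_2
Only the coefficient of t is needed; take it from each L_i and combine:
(-40)·(0) + (-4)·(-1/2) + 0·(1/2) = 2

2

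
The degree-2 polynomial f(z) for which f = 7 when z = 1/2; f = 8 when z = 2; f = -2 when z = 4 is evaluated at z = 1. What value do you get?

Evaluate each Lagrange basis at z = 1:
L_0(1) = (-1)·(-3)/[(-3/2)·(-7/2)] = 4/7
L_1(1) = (1/2)·(-3)/[(3/2)·(-2)] = 1/2
L_2(1) = (1/2)·(-1)/[(7/2)·(2)] = -1/14
Sum: 7·(4/7) + 8·(1/2) + (-2)·(-1/14) = 57/7

57/7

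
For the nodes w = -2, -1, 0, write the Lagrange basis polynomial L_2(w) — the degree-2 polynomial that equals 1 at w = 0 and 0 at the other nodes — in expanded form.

L_2(w) = (w + 2)(w + 1) / [(2)·(1)]
       = (w^2 + 3w + 2) / (2)

L_2(w) = (1/2)w^2 + (3/2)w + 1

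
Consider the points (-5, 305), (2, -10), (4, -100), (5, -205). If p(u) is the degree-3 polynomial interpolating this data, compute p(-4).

164

Using Newton's divided-difference form:
p[-5,2] = (-10 - 305) / (2 - (-5)) = -45
p[2,4] = (-100 - (-10)) / (4 - 2) = -45
p[4,5] = (-205 - (-100)) / (5 - 4) = -105
p[-5,2,4] = (-45 - (-45)) / (4 - (-5)) = 0
p[2,4,5] = (-105 - (-45)) / (5 - 2) = -20
p[-5,2,4,5] = (-20 - 0) / (5 - (-5)) = -2
p(-4) = 305 + (-45)·(1) + 0·(1)·(-6) + (-2)·(1)·(-6)·(-8) = 164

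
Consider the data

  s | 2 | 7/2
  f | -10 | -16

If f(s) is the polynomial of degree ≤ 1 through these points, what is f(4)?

Evaluate each Lagrange basis at s = 4:
L_0(4) = (1/2)/[(-3/2)] = -1/3
L_1(4) = (2)/[(3/2)] = 4/3
Sum: (-10)·(-1/3) + (-16)·(4/3) = -18

-18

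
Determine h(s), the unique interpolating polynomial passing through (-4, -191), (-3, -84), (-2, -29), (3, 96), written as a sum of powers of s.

h(s) = 3s^3 + s^2 + 3s - 3

Build the Lagrange basis polynomials:
L_0(s) = (s + 3)(s + 2)(s - 3) / [-14] = -(1/14)s^3 - (1/7)s^2 + (9/14)s + 9/7
L_1(s) = (s + 4)(s + 2)(s - 3) / [6] = (1/6)s^3 + (1/2)s^2 - (5/3)s - 4
L_2(s) = (s + 4)(s + 3)(s - 3) / [-10] = -(1/10)s^3 - (2/5)s^2 + (9/10)s + 18/5
L_3(s) = (s + 4)(s + 3)(s + 2) / [210] = (1/210)s^3 + (3/70)s^2 + (13/105)s + 4/35
h(s) = (-191)·L_0 + (-84)·L_1 + (-29)·L_2 + 96·L_3
  (-191)·L_0(s) = (191/14)s^3 + (191/7)s^2 - (1719/14)s - 1719/7
  (-84)·L_1(s) = -14s^3 - 42s^2 + 140s + 336
  (-29)·L_2(s) = (29/10)s^3 + (58/5)s^2 - (261/10)s - 522/5
  96·L_3(s) = (16/35)s^3 + (144/35)s^2 + (416/35)s + 384/35
Adding term by term: 3s^3 + s^2 + 3s - 3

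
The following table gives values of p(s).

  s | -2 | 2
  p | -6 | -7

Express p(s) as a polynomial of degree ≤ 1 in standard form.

p(s) = -(1/4)s - 13/2

Build the Lagrange basis polynomials:
L_0(s) = (s - 2) / [-4] = -(1/4)s + 1/2
L_1(s) = (s + 2) / [4] = (1/4)s + 1/2
p(s) = (-6)·L_0 + (-7)·L_1
  (-6)·L_0(s) = (3/2)s - 3
  (-7)·L_1(s) = -(7/4)s - 7/2
Adding term by term: -(1/4)s - 13/2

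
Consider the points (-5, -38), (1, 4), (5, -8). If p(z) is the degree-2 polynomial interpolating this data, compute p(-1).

Using Newton's divided-difference form:
p[-5,1] = (4 - (-38)) / (1 - (-5)) = 7
p[1,5] = (-8 - 4) / (5 - 1) = -3
p[-5,1,5] = (-3 - 7) / (5 - (-5)) = -1
p(-1) = -38 + 7·(4) + (-1)·(4)·(-2) = -2

-2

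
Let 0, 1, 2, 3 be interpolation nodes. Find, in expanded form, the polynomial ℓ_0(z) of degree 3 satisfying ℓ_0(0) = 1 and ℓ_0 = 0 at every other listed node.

ℓ_0(z) = -(1/6)z^3 + z^2 - (11/6)z + 1

ℓ_0(z) = (z - 1)(z - 2)(z - 3) / [(-1)·(-2)·(-3)]
       = (z^3 - 6z^2 + 11z - 6) / (-6)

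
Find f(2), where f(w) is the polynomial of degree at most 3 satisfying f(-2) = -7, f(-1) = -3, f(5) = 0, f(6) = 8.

-57/14

Evaluate each Lagrange basis at w = 2:
L_0(2) = (3)·(-3)·(-4)/[(-1)·(-7)·(-8)] = -9/14
L_1(2) = (4)·(-3)·(-4)/[(1)·(-6)·(-7)] = 8/7
L_2(2) = (4)·(3)·(-4)/[(7)·(6)·(-1)] = 8/7
L_3(2) = (4)·(3)·(-3)/[(8)·(7)·(1)] = -9/14
Sum: (-7)·(-9/14) + (-3)·(8/7) + 0 + 8·(-9/14) = -57/14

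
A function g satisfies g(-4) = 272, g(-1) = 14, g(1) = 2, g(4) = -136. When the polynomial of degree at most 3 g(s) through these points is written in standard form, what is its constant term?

L_0(s) = (s + 1)(s - 1)(s - 4) / [-120] = -(1/120)s^3 + (1/30)s^2 + (1/120)s - 1/30
L_1(s) = (s + 4)(s - 1)(s - 4) / [30] = (1/30)s^3 - (1/30)s^2 - (8/15)s + 8/15
L_2(s) = (s + 4)(s + 1)(s - 4) / [-30] = -(1/30)s^3 - (1/30)s^2 + (8/15)s + 8/15
L_3(s) = (s + 4)(s + 1)(s - 1) / [120] = (1/120)s^3 + (1/30)s^2 - (1/120)s - 1/30
g(s) = 272·L_0 + 14·L_1 + 2·L_2 + (-136)·L_3
Only the constant term is needed; take it from each L_i and combine:
272·(-1/30) + 14·(8/15) + 2·(8/15) + (-136)·(-1/30) = 4

4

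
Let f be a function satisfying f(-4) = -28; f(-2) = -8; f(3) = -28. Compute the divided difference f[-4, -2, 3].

-2

f[-4,-2] = (-8 - (-28)) / (-2 - (-4)) = 10
f[-2,3] = (-28 - (-8)) / (3 - (-2)) = -4
f[-4,-2,3] = (-4 - 10) / (3 - (-4)) = -2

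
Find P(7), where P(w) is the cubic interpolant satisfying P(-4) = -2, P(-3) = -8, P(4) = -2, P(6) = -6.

Evaluate each Lagrange basis at w = 7:
L_0(7) = (10)·(3)·(1)/[(-1)·(-8)·(-10)] = -3/8
L_1(7) = (11)·(3)·(1)/[(1)·(-7)·(-9)] = 11/21
L_2(7) = (11)·(10)·(1)/[(8)·(7)·(-2)] = -55/56
L_3(7) = (11)·(10)·(3)/[(10)·(9)·(2)] = 11/6
Sum: (-2)·(-3/8) + (-8)·(11/21) + (-2)·(-55/56) + (-6)·(11/6) = -262/21

-262/21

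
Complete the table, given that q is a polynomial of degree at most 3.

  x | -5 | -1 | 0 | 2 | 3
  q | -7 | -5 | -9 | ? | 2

The 4 known values determine q uniquely (degree ≤ 3).
L_0(2) = (3)·(2)·(-1)/[(-4)·(-5)·(-8)] = 3/80
L_1(2) = (7)·(2)·(-1)/[(4)·(-1)·(-4)] = -7/8
L_2(2) = (7)·(3)·(-1)/[(5)·(1)·(-3)] = 7/5
L_3(2) = (7)·(3)·(2)/[(8)·(4)·(3)] = 7/16
Sum: (-7)·(3/80) + (-5)·(-7/8) + (-9)·(7/5) + 2·(7/16) = -609/80

-609/80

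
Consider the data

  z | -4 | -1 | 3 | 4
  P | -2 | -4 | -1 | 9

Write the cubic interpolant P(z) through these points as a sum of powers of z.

Newton's divided differences:
P[-4,-1] = (-4 - (-2)) / (-1 - (-4)) = -2/3
P[-1,3] = (-1 - (-4)) / (3 - (-1)) = 3/4
P[3,4] = (9 - (-1)) / (4 - 3) = 10
P[-4,-1,3] = (3/4 - (-2/3)) / (3 - (-4)) = 17/84
P[-1,3,4] = (10 - 3/4) / (4 - (-1)) = 37/20
P[-4,-1,3,4] = (37/20 - 17/84) / (4 - (-4)) = 173/840
P(z) = -2 + (-2/3)·(z + 4) + (17/84)·(z + 4)(z + 1) + (173/840)·(z + 4)(z + 1)(z - 3)
Expanding: P(z) = (173/840)z^3 + (43/70)z^2 - (1613/840)z - 443/70

P(z) = (173/840)z^3 + (43/70)z^2 - (1613/840)z - 443/70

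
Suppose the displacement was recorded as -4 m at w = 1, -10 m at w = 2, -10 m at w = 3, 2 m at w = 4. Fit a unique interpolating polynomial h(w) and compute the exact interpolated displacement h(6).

Evaluate each Lagrange basis at w = 6:
L_0(6) = (4)·(3)·(2)/[(-1)·(-2)·(-3)] = -4
L_1(6) = (5)·(3)·(2)/[(1)·(-1)·(-2)] = 15
L_2(6) = (5)·(4)·(2)/[(2)·(1)·(-1)] = -20
L_3(6) = (5)·(4)·(3)/[(3)·(2)·(1)] = 10
Sum: (-4)·(-4) + (-10)·(15) + (-10)·(-20) + 2·(10) = 86

86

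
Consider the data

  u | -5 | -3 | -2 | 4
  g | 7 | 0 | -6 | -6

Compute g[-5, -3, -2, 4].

g[-5,-3] = (0 - 7) / (-3 - (-5)) = -7/2
g[-3,-2] = (-6 - 0) / (-2 - (-3)) = -6
g[-2,4] = (-6 - (-6)) / (4 - (-2)) = 0
g[-5,-3,-2] = (-6 - (-7/2)) / (-2 - (-5)) = -5/6
g[-3,-2,4] = (0 - (-6)) / (4 - (-3)) = 6/7
g[-5,-3,-2,4] = (6/7 - (-5/6)) / (4 - (-5)) = 71/378

71/378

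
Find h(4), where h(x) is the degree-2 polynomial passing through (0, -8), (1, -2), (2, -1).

-14

Evaluate each Lagrange basis at x = 4:
L_0(4) = (3)·(2)/[(-1)·(-2)] = 3
L_1(4) = (4)·(2)/[(1)·(-1)] = -8
L_2(4) = (4)·(3)/[(2)·(1)] = 6
Sum: (-8)·(3) + (-2)·(-8) + (-1)·(6) = -14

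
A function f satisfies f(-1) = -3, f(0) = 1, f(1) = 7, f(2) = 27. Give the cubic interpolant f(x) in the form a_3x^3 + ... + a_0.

Newton's divided differences:
f[-1,0] = (1 - (-3)) / (0 - (-1)) = 4
f[0,1] = (7 - 1) / (1 - 0) = 6
f[1,2] = (27 - 7) / (2 - 1) = 20
f[-1,0,1] = (6 - 4) / (1 - (-1)) = 1
f[0,1,2] = (20 - 6) / (2 - 0) = 7
f[-1,0,1,2] = (7 - 1) / (2 - (-1)) = 2
f(x) = -3 + 4·(x + 1) + 1·(x + 1)x + 2·(x + 1)x(x - 1)
Expanding: f(x) = 2x^3 + x^2 + 3x + 1

f(x) = 2x^3 + x^2 + 3x + 1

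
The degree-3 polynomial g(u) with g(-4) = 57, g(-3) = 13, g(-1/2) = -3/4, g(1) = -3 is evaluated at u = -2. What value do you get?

Using Newton's divided-difference form:
g[-4,-3] = (13 - 57) / (-3 - (-4)) = -44
g[-3,-1/2] = (-3/4 - 13) / (-1/2 - (-3)) = -11/2
g[-1/2,1] = (-3 - (-3/4)) / (1 - (-1/2)) = -3/2
g[-4,-3,-1/2] = (-11/2 - (-44)) / (-1/2 - (-4)) = 11
g[-3,-1/2,1] = (-3/2 - (-11/2)) / (1 - (-3)) = 1
g[-4,-3,-1/2,1] = (1 - 11) / (1 - (-4)) = -2
g(-2) = 57 + (-44)·(2) + 11·(2)·(1) + (-2)·(2)·(1)·(-3/2) = -3

-3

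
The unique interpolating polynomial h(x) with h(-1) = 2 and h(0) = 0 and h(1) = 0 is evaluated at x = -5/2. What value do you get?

Evaluate each Lagrange basis at x = -5/2:
L_0(-5/2) = (-5/2)·(-7/2)/[(-1)·(-2)] = 35/8
L_1(-5/2) = (-3/2)·(-7/2)/[(1)·(-1)] = -21/4
L_2(-5/2) = (-3/2)·(-5/2)/[(2)·(1)] = 15/8
Sum: 2·(35/8) + 0 + 0 = 35/4

35/4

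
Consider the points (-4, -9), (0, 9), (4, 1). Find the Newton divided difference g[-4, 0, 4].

g[-4,0] = (9 - (-9)) / (0 - (-4)) = 9/2
g[0,4] = (1 - 9) / (4 - 0) = -2
g[-4,0,4] = (-2 - 9/2) / (4 - (-4)) = -13/16

-13/16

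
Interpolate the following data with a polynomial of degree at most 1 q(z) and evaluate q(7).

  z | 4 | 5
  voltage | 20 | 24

L_0(7) = (2)/[(-1)] = -2
L_1(7) = (3)/[(1)] = 3
Sum: 20·(-2) + 24·(3) = 32

32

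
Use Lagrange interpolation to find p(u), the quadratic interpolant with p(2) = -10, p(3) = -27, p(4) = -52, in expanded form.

L_0(u) = (u - 3)(u - 4) / [2] = (1/2)u^2 - (7/2)u + 6
L_1(u) = (u - 2)(u - 4) / [-1] = -u^2 + 6u - 8
L_2(u) = (u - 2)(u - 3) / [2] = (1/2)u^2 - (5/2)u + 3
p(u) = (-10)·L_0 + (-27)·L_1 + (-52)·L_2
  (-10)·L_0(u) = -5u^2 + 35u - 60
  (-27)·L_1(u) = 27u^2 - 162u + 216
  (-52)·L_2(u) = -26u^2 + 130u - 156
Adding term by term: -4u^2 + 3u

p(u) = -4u^2 + 3u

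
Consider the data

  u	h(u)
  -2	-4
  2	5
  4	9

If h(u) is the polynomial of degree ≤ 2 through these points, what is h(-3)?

Evaluate each Lagrange basis at u = -3:
L_0(-3) = (-5)·(-7)/[(-4)·(-6)] = 35/24
L_1(-3) = (-1)·(-7)/[(4)·(-2)] = -7/8
L_2(-3) = (-1)·(-5)/[(6)·(2)] = 5/12
Sum: (-4)·(35/24) + 5·(-7/8) + 9·(5/12) = -155/24

-155/24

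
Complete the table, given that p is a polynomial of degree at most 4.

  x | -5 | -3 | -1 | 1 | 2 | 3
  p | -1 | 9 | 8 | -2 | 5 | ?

The 5 known values determine p uniquely (degree ≤ 4).
Evaluate each Lagrange basis at x = 3:
L_0(3) = (6)·(4)·(2)·(1)/[(-2)·(-4)·(-6)·(-7)] = 1/7
L_1(3) = (8)·(4)·(2)·(1)/[(2)·(-2)·(-4)·(-5)] = -4/5
L_2(3) = (8)·(6)·(2)·(1)/[(4)·(2)·(-2)·(-3)] = 2
L_3(3) = (8)·(6)·(4)·(1)/[(6)·(4)·(2)·(-1)] = -4
L_4(3) = (8)·(6)·(4)·(2)/[(7)·(5)·(3)·(1)] = 128/35
Sum: (-1)·(1/7) + 9·(-4/5) + 8·(2) + (-2)·(-4) + 5·(128/35) = 1223/35

1223/35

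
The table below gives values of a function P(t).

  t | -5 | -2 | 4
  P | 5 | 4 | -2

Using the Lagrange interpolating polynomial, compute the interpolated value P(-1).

L_0(-1) = (1)·(-5)/[(-3)·(-9)] = -5/27
L_1(-1) = (4)·(-5)/[(3)·(-6)] = 10/9
L_2(-1) = (4)·(1)/[(9)·(6)] = 2/27
Sum: 5·(-5/27) + 4·(10/9) + (-2)·(2/27) = 91/27

91/27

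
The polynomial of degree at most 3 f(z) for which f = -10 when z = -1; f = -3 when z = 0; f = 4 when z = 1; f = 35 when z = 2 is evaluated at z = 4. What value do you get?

265

Evaluate each Lagrange basis at z = 4:
L_0(4) = (4)·(3)·(2)/[(-1)·(-2)·(-3)] = -4
L_1(4) = (5)·(3)·(2)/[(1)·(-1)·(-2)] = 15
L_2(4) = (5)·(4)·(2)/[(2)·(1)·(-1)] = -20
L_3(4) = (5)·(4)·(3)/[(3)·(2)·(1)] = 10
Sum: (-10)·(-4) + (-3)·(15) + 4·(-20) + 35·(10) = 265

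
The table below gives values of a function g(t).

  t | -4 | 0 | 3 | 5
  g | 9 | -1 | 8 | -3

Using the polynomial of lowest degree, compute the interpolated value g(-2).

Evaluate each Lagrange basis at t = -2:
L_0(-2) = (-2)·(-5)·(-7)/[(-4)·(-7)·(-9)] = 5/18
L_1(-2) = (2)·(-5)·(-7)/[(4)·(-3)·(-5)] = 7/6
L_2(-2) = (2)·(-2)·(-7)/[(7)·(3)·(-2)] = -2/3
L_3(-2) = (2)·(-2)·(-5)/[(9)·(5)·(2)] = 2/9
Sum: 9·(5/18) + (-1)·(7/6) + 8·(-2/3) + (-3)·(2/9) = -14/3

-14/3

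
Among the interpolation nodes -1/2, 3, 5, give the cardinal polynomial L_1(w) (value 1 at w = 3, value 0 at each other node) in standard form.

L_1(w) = (w + 1/2)(w - 5) / [(7/2)·(-2)]
       = (w^2 - (9/2)w - 5/2) / (-7)

L_1(w) = -(1/7)w^2 + (9/14)w + 5/14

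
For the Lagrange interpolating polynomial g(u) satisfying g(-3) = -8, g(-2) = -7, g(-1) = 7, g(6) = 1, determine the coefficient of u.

L_0(u) = (u + 2)(u + 1)(u - 6) / [-18] = -(1/18)u^3 + (1/6)u^2 + (8/9)u + 2/3
L_1(u) = (u + 3)(u + 1)(u - 6) / [8] = (1/8)u^3 - (1/4)u^2 - (21/8)u - 9/4
L_2(u) = (u + 3)(u + 2)(u - 6) / [-14] = -(1/14)u^3 + (1/14)u^2 + (12/7)u + 18/7
L_3(u) = (u + 3)(u + 2)(u + 1) / [504] = (1/504)u^3 + (1/84)u^2 + (11/504)u + 1/84
g(u) = (-8)·L_0 + (-7)·L_1 + 7·L_2 + 1·L_3
Only the coefficient of u is needed; take it from each L_i and combine:
(-8)·(8/9) + (-7)·(-21/8) + 7·(12/7) + 1·(11/504) = 163/7

163/7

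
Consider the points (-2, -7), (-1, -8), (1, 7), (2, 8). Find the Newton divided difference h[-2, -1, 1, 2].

-5/4

h[-2,-1] = (-8 - (-7)) / (-1 - (-2)) = -1
h[-1,1] = (7 - (-8)) / (1 - (-1)) = 15/2
h[1,2] = (8 - 7) / (2 - 1) = 1
h[-2,-1,1] = (15/2 - (-1)) / (1 - (-2)) = 17/6
h[-1,1,2] = (1 - 15/2) / (2 - (-1)) = -13/6
h[-2,-1,1,2] = (-13/6 - 17/6) / (2 - (-2)) = -5/4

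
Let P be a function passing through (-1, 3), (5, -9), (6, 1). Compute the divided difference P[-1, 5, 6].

P[-1,5] = (-9 - 3) / (5 - (-1)) = -2
P[5,6] = (1 - (-9)) / (6 - 5) = 10
P[-1,5,6] = (10 - (-2)) / (6 - (-1)) = 12/7

12/7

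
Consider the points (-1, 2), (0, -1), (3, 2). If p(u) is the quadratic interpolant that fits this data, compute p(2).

Using Newton's divided-difference form:
p[-1,0] = (-1 - 2) / (0 - (-1)) = -3
p[0,3] = (2 - (-1)) / (3 - 0) = 1
p[-1,0,3] = (1 - (-3)) / (3 - (-1)) = 1
p(2) = 2 + (-3)·(3) + 1·(3)·(2) = -1

-1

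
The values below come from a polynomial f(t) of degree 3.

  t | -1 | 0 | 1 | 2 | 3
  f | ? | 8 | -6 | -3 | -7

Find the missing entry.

The 4 known values determine f uniquely (degree ≤ 3).
Evaluate each Lagrange basis at t = -1:
L_0(-1) = (-2)·(-3)·(-4)/[(-1)·(-2)·(-3)] = 4
L_1(-1) = (-1)·(-3)·(-4)/[(1)·(-1)·(-2)] = -6
L_2(-1) = (-1)·(-2)·(-4)/[(2)·(1)·(-1)] = 4
L_3(-1) = (-1)·(-2)·(-3)/[(3)·(2)·(1)] = -1
Sum: 8·(4) + (-6)·(-6) + (-3)·(4) + (-7)·(-1) = 63

63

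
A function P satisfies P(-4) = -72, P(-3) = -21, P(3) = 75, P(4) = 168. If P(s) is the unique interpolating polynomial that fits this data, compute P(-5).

Using Newton's divided-difference form:
P[-4,-3] = (-21 - (-72)) / (-3 - (-4)) = 51
P[-3,3] = (75 - (-21)) / (3 - (-3)) = 16
P[3,4] = (168 - 75) / (4 - 3) = 93
P[-4,-3,3] = (16 - 51) / (3 - (-4)) = -5
P[-3,3,4] = (93 - 16) / (4 - (-3)) = 11
P[-4,-3,3,4] = (11 - (-5)) / (4 - (-4)) = 2
P(-5) = -72 + 51·(-1) + (-5)·(-1)·(-2) + 2·(-1)·(-2)·(-8) = -165

-165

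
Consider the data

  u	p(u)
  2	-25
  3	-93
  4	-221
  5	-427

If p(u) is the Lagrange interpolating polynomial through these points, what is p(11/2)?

Evaluate each Lagrange basis at u = 11/2:
L_0(11/2) = (5/2)·(3/2)·(1/2)/[(-1)·(-2)·(-3)] = -5/16
L_1(11/2) = (7/2)·(3/2)·(1/2)/[(1)·(-1)·(-2)] = 21/16
L_2(11/2) = (7/2)·(5/2)·(1/2)/[(2)·(1)·(-1)] = -35/16
L_3(11/2) = (7/2)·(5/2)·(3/2)/[(3)·(2)·(1)] = 35/16
Sum: (-25)·(-5/16) + (-93)·(21/16) + (-221)·(-35/16) + (-427)·(35/16) = -4519/8

-4519/8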